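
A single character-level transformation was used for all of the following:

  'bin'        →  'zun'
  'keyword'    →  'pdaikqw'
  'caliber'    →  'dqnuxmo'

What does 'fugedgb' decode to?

The output letters match the input read backwards, each shifted +12: bin reversed is nib. Read the word backwards and shift each letter +12.
Undoing it on fugedgb: shift back: f−12=t, u−12=i, g−12=u, e−12=s, d−12=r, g−12=u, b−12=p → tiusrup; then reverse → pursuit.

pursuit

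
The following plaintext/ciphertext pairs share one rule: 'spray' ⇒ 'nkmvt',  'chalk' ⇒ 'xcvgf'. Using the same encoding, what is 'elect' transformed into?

zgzxo

Compare letters: s→n is +21, p→k is +21, r→m is +21 — a constant shift. It's a constant shift of +21 (ROT21).
On elect: e+21=z, l+21=g, e+21=z, c+21=x, t+21=o.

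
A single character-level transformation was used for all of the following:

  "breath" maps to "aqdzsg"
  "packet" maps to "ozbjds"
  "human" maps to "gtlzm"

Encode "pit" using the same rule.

ohs

Compare letters: b→a is +25, r→q is +25, e→d is +25 — a constant shift. It's a constant shift of +25 (ROT25).
Applying it to pit: p+25=o, i+25=h, t+25=s.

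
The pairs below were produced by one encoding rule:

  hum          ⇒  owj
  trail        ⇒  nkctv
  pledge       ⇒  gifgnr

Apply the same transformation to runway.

The output letters match the input read backwards, each shifted +2: hum reversed is muh. The word is reversed, then every letter is shifted forward by 2.
For runway: reverse → yawnur; then shift: y+2=a, a+2=c, w+2=y, n+2=p, u+2=w, r+2=t.

acypwt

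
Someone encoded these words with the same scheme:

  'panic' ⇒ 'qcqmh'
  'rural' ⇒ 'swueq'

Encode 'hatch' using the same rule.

icwgm

In panic: p→q is +1, a→c is +2, n→q is +3, i→m is +4 — the shift increases by 1 each position. Letter i (0-indexed) is shifted by i+1, so successive shifts are 1, 2, 3, ….
Applying it to hatch: h+1=i, a+2=c, t+3=w, c+4=g, h+5=m.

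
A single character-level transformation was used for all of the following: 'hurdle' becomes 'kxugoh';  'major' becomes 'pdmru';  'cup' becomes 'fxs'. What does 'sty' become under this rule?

vwb

Compare letters: h→k is +3, u→x is +3, r→u is +3 — a constant shift. Each letter is shifted forward by 3 in the alphabet (a Caesar shift of +3).
On sty: s+3=v, t+3=w, y+3=b.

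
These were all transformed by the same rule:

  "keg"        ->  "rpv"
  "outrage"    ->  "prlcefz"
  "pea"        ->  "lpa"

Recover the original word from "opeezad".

spotted

The output letters match the input read backwards, each shifted +11: keg reversed is gek. The word is reversed, then every letter is shifted forward by 11.
Decoding opeezad: shift back: o−11=d, p−11=e, e−11=t, e−11=t, z−11=o, a−11=p, d−11=s → dettops; then reverse → spotted.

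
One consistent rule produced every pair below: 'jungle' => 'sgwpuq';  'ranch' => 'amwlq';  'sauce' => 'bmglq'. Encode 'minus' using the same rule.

The shift depends on letter class: consonant j→s is +9, but vowel u→g is +12. Vowels shift forward by 12 and consonants shift forward by 9.
For minus: m(cons)+9=v, i(vowel)+12=u, n(cons)+9=w, u(vowel)+12=g, s(cons)+9=b.

vuwgb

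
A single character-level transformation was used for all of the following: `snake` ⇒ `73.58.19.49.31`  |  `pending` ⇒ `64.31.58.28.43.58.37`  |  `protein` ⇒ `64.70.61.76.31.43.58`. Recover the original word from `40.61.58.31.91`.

honey

With a=1..z=26, the number is 3·pos + 16.
Undoing it on 40.61.58.31.91: 40→(40−16)÷3=8=h, 61→(61−16)÷3=15=o, 58→(58−16)÷3=14=n, 31→(31−16)÷3=5=e, 91→(91−16)÷3=25=y.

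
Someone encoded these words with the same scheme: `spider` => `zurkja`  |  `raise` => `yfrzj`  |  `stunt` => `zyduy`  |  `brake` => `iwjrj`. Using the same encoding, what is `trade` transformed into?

awjkj

Shifts by position in spider: pos 0: s→z (+7), pos 1: p→u (+5), pos 2: i→r (+9), pos 3: d→k (+7), pos 4: e→j (+5), pos 5: r→a (+9) — repeating every 3. A repeating key of period 3 is used — shifts +7, +5, +9 over and over.
On trade: t+7=a, r+5=w, a+9=j, d+7=k, e+5=j.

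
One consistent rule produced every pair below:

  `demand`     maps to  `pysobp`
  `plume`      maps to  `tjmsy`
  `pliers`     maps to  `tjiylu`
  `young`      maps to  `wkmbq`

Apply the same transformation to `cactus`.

gogdmu

d(3)→p(15) and e(4)→y(24) fit y≡9x+14 (mod 26); the inverse of 9 mod 26 is 3. Treating letters as 0–25, the rule is x ↦ 9x + 14 (mod 26).
On cactus: c(2)→9·2+14≡6=g; a(0)→9·0+14≡14=o; c(2)→9·2+14≡6=g; t(19)→9·19+14≡3=d; u(20)→9·20+14≡12=m; s(18)→9·18+14≡20=u (all mod 26).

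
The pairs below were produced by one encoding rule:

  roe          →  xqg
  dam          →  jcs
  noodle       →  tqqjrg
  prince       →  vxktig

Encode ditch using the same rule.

jkzin

The shift depends on letter class: consonant r→x is +6, but vowel o→q is +2. Vowels shift forward by 2 and consonants shift forward by 6.
For ditch: d(cons)+6=j, i(vowel)+2=k, t(cons)+6=z, c(cons)+6=i, h(cons)+6=n.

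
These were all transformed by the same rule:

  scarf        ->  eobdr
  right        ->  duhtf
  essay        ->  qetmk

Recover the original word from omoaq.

canoe

Shifts by position in scarf: pos 0: s→e (+12), pos 1: c→o (+12), pos 2: a→b (+1), pos 3: r→d (+12), pos 4: f→r (+12) — repeating every 3. It's a Vigenère-style cipher with numeric key [12,12,1]: position i shifts by key[i mod 3].
Reversing it on omoaq: o−12=c, m−12=a, o−1=n, a−12=o, q−12=e.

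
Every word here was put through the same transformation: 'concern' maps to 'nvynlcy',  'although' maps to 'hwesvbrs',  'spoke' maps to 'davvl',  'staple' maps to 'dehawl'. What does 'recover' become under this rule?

clnvglc

The shift depends on letter class: consonant c→n is +11, but vowel o→v is +7. Vowels shift forward by 7 and consonants shift forward by 11.
For recover: r(cons)+11=c, e(vowel)+7=l, c(cons)+11=n, o(vowel)+7=v, v(cons)+11=g, e(vowel)+7=l, r(cons)+11=c.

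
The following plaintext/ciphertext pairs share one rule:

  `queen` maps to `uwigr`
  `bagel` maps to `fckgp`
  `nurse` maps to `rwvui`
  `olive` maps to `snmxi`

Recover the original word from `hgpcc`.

delay

The shifts repeat in a cycle of length 2: positions 0,1,… shift by +4, +2, then the pattern repeats.
Decoding hgpcc: h−4=d, g−2=e, p−4=l, c−2=a, c−4=y.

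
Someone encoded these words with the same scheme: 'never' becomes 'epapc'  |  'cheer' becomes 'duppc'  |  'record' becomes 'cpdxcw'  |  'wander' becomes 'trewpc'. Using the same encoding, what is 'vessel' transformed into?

n(13)→e(4) and e(4)→p(15) fit y≡19x+17 (mod 26); the inverse of 19 mod 26 is 11. Treating letters as 0–25, the rule is x ↦ 19x + 17 (mod 26).
For vessel: v(21)→19·21+17≡0=a; e(4)→19·4+17≡15=p; s(18)→19·18+17≡21=v; s(18)→19·18+17≡21=v; e(4)→19·4+17≡15=p; l(11)→19·11+17≡18=s (all mod 26).

apvvps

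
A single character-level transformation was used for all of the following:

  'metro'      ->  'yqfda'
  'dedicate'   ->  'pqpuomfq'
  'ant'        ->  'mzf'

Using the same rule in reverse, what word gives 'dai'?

row

Compare letters: m→y is +12, e→q is +12, t→f is +12 — a constant shift. Each letter is shifted forward by 12 in the alphabet (a Caesar shift of +12).
Reversing it on dai: d−12=r, a−12=o, i−12=w.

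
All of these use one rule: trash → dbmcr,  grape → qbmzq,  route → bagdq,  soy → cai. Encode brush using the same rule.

The shift depends on letter class: consonant t→d is +10, but vowel a→m is +12. Vowels shift forward by 12 and consonants shift forward by 10.
On brush: b(cons)+10=l, r(cons)+10=b, u(vowel)+12=g, s(cons)+10=c, h(cons)+10=r.

lbgcr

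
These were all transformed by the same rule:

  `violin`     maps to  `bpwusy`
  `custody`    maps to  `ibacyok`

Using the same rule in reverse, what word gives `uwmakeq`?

In violin: v→b is +6, i→p is +7, o→w is +8, l→u is +9 — the shift increases by 1 each position. Letter i (0-indexed) is shifted by i+6, so successive shifts are 6, 7, 8, ….
Decoding uwmakeq: u−6=o, w−7=p, m−8=e, a−9=r, k−10=a, e−11=t, q−12=e.

operate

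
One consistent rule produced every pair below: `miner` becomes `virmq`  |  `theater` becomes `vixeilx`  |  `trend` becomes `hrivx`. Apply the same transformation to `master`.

vixweq

The output letters match the input read backwards, each shifted +4: miner reversed is renim. The word is reversed, then every letter is shifted forward by 4.
Applying it to master: reverse → retsam; then shift: r+4=v, e+4=i, t+4=x, s+4=w, a+4=e, m+4=q.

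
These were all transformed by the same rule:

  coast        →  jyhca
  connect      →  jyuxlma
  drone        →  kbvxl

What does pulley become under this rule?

Shifts by position in coast: pos 0: c→j (+7), pos 1: o→y (+10), pos 2: a→h (+7), pos 3: s→c (+10) — repeating every 2. The shifts repeat in a cycle of length 2: positions 0,1,… shift by +7, +10, then the pattern repeats.
Applying it to pulley: p+7=w, u+10=e, l+7=s, l+10=v, e+7=l, y+10=i.

wesvli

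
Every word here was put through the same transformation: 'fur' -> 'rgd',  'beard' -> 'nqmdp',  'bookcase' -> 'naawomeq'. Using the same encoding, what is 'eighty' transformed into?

qustfk

Compare letters: f→r is +12, u→g is +12, r→d is +12 — a constant shift. This is a Caesar cipher with shift 12.
Applying it to eighty: e+12=q, i+12=u, g+12=s, h+12=t, t+12=f, y+12=k.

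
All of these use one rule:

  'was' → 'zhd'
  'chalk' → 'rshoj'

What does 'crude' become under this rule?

The output letters match the input read backwards, each shifted +7: was reversed is saw. The word is reversed, then every letter is shifted forward by 7.
For crude: reverse → edurc; then shift: e+7=l, d+7=k, u+7=b, r+7=y, c+7=j.

lkbyj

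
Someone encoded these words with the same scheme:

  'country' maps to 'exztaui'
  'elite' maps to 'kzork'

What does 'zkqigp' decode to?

jacket

The output letters match the input read backwards, each shifted +6: country reversed is yrtnuoc. Two steps: reverse the string, then apply a Caesar shift of +6.
Reversing it on zkqigp: shift back: z−6=t, k−6=e, q−6=k, i−6=c, g−6=a, p−6=j → tekcaj; then reverse → jacket.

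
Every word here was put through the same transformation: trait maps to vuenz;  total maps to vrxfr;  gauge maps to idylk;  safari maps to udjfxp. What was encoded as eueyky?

crater

The shift increases by 1 at each position, starting from +2: 2, 3, 4, ….
Reversing it on eueyky: e−2=c, u−3=r, e−4=a, y−5=t, k−6=e, y−7=r.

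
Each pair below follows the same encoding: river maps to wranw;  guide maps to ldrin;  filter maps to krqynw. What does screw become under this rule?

The shift depends on letter class: consonant r→w is +5, but vowel i→r is +9. Two shifts are in play — +9 for a/e/i/o/u, +5 for every other letter.
For screw: s(cons)+5=x, c(cons)+5=h, r(cons)+5=w, e(vowel)+9=n, w(cons)+5=b.

xhwnb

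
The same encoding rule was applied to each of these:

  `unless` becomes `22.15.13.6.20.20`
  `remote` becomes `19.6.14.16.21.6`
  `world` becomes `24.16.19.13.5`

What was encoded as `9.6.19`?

Letters become their 1-based position plus 1 (so a→2, b→3, …).
Decoding 9.6.19: 9→(9−1)÷1=8=h, 6→(6−1)÷1=5=e, 19→(19−1)÷1=18=r.

her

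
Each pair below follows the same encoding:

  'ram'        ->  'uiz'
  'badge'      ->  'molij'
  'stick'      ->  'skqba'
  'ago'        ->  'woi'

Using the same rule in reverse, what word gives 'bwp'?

The output letters match the input read backwards, each shifted +8: ram reversed is mar. Two steps: reverse the string, then apply a Caesar shift of +8.
Reversing it on bwp: shift back: b−8=t, w−8=o, p−8=h → toh; then reverse → hot.

hot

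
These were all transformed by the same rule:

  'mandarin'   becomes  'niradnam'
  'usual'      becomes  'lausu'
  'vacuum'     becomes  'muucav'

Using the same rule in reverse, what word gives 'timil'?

limit

The output letters match the input read backwards: mandarin reversed is niradnam. It's just the letters in reverse order.
Reversing it on timil: then reverse → limit.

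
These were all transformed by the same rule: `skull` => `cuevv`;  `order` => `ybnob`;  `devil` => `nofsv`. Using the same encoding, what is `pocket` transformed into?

Compare letters: s→c is +10, k→u is +10, u→e is +10 — a constant shift. It's a constant shift of +10 (ROT10).
Applying it to pocket: p+10=z, o+10=y, c+10=m, k+10=u, e+10=o, t+10=d.

zymuod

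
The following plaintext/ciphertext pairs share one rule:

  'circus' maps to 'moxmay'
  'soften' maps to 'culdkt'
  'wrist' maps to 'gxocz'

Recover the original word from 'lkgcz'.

beast

Shifts by position in circus: pos 0: c→m (+10), pos 1: i→o (+6), pos 2: r→x (+6), pos 3: c→m (+10), pos 4: u→a (+6), pos 5: s→y (+6) — repeating every 3. It's a Vigenère-style cipher with numeric key [10,6,6]: position i shifts by key[i mod 3].
Undoing it on lkgcz: l−10=b, k−6=e, g−6=a, c−10=s, z−6=t.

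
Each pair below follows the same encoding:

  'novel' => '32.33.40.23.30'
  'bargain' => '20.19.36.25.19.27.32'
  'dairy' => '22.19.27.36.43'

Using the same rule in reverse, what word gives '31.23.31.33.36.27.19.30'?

memorial

n is letter #14 and maps to 32: an offset of 18. Letters become their 1-based position plus 18 (so a→19, b→20, …).
Reversing it on 31.23.31.33.36.27.19.30: 31→(31−18)÷1=13=m, 23→(23−18)÷1=5=e, 31→(31−18)÷1=13=m, 33→(33−18)÷1=15=o, 36→(36−18)÷1=18=r, 27→(27−18)÷1=9=i, 19→(19−18)÷1=1=a, 30→(30−18)÷1=12=l.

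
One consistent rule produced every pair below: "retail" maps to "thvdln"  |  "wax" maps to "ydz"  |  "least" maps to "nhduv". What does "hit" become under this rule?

jlv

The shift depends on letter class: consonant r→t is +2, but vowel e→h is +3. Vowels shift forward by 3 and consonants shift forward by 2.
On hit: h(cons)+2=j, i(vowel)+3=l, t(cons)+2=v.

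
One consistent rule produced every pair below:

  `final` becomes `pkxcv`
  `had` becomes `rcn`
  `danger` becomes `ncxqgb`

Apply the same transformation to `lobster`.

vqlcdgb

The shift depends on letter class: consonant f→p is +10, but vowel i→k is +2. The rule splits by letter class: vowels +2, consonants +10.
Applying it to lobster: l(cons)+10=v, o(vowel)+2=q, b(cons)+10=l, s(cons)+10=c, t(cons)+10=d, e(vowel)+2=g, r(cons)+10=b.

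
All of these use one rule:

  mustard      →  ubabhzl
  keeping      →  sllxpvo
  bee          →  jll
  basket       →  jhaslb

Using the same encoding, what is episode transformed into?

lxpavll

The shift depends on letter class: consonant m→u is +8, but vowel u→b is +7. The rule splits by letter class: vowels +7, consonants +8.
On episode: e(vowel)+7=l, p(cons)+8=x, i(vowel)+7=p, s(cons)+8=a, o(vowel)+7=v, d(cons)+8=l, e(vowel)+7=l.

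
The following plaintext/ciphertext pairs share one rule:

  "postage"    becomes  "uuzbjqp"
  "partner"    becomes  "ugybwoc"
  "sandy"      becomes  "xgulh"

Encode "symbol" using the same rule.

xetjxv

In postage: p→u is +5, o→u is +6, s→z is +7, t→b is +8 — the shift increases by 1 each position. Each letter shifts forward by (position + 5), i.e. 5, 6, 7, … — the shift grows by one for each successive letter.
Applying it to symbol: s+5=x, y+6=e, m+7=t, b+8=j, o+9=x, l+10=v.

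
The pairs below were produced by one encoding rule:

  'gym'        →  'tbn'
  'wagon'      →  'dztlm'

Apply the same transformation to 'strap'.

Each pair mirrors across the alphabet (g↔t, y↔b, m↔n): positions sum to 25. Letters are reflected about the middle of the alphabet (position → 25−position): Atbash.
On strap: s↔h, t↔g, r↔i, a↔z, p↔k.

hgizk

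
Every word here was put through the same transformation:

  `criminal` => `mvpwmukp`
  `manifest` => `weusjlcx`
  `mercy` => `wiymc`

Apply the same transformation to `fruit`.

pvbsx

Shifts by position in criminal: pos 0: c→m (+10), pos 1: r→v (+4), pos 2: i→p (+7), pos 3: m→w (+10), pos 4: i→m (+4), pos 5: n→u (+7) — repeating every 3. The shifts repeat in a cycle of length 3: positions 0,1,… shift by +10, +4, +7, then the pattern repeats.
For fruit: f+10=p, r+4=v, u+7=b, i+10=s, t+4=x.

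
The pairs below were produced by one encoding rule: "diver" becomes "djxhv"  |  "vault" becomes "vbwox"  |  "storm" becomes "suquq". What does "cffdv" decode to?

cedar

In diver: d→d is +0, i→j is +1, v→x is +2, e→h is +3 — the shift increases by 1 each position. Letter i (0-indexed) is shifted by i+0, so successive shifts are 0, 1, 2, ….
Undoing it on cffdv: c−0=c, f−1=e, f−2=d, d−3=a, v−4=r.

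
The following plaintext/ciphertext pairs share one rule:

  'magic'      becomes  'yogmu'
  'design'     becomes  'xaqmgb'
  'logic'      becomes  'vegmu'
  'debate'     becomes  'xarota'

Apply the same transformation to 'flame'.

This is an affine cipher: with a=0,…,z=25, each position x becomes (3x+14) mod 26.
For flame: f(5)→3·5+14≡3=d; l(11)→3·11+14≡21=v; a(0)→3·0+14≡14=o; m(12)→3·12+14≡24=y; e(4)→3·4+14≡0=a (all mod 26).

dvoya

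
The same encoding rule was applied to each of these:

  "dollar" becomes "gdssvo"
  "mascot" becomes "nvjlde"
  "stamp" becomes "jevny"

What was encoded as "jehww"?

stiff

Each letter's alphabet position (a=0..z=25) is mapped through 21·x+21 mod 26 — an affine cipher.
Undoing it on jehww: j(9)→5·(9−21)≡18=s; e(4)→5·(4−21)≡19=t; h(7)→5·(7−21)≡8=i; w(22)→5·(22−21)≡5=f; w(22)→5·(22−21)≡5=f (all mod 26).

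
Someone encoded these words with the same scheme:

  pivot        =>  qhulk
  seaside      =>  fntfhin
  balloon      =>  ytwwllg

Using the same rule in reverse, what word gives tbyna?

p(15)→q(16) and i(8)→h(7) fit y≡5x+19 (mod 26); the inverse of 5 mod 26 is 21. Treating letters as 0–25, the rule is x ↦ 5x + 19 (mod 26).
Reversing it on tbyna: t(19)→21·(19−19)≡0=a; b(1)→21·(1−19)≡12=m; y(24)→21·(24−19)≡1=b; n(13)→21·(13−19)≡4=e; a(0)→21·(0−19)≡17=r (all mod 26).

amber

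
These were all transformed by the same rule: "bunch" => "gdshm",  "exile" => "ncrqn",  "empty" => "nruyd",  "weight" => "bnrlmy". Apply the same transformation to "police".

uxqrhn

The shift depends on letter class: consonant b→g is +5, but vowel u→d is +9. Two shifts are in play — +9 for a/e/i/o/u, +5 for every other letter.
On police: p(cons)+5=u, o(vowel)+9=x, l(cons)+5=q, i(vowel)+9=r, c(cons)+5=h, e(vowel)+9=n.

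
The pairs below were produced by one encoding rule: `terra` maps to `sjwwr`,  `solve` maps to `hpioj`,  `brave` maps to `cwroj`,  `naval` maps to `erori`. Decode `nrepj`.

t(19)→s(18) and e(4)→j(9) fit y≡11x+17 (mod 26); the inverse of 11 mod 26 is 19. This is an affine cipher: with a=0,…,z=25, each position x becomes (11x+17) mod 26.
Undoing it on nrepj: n(13)→19·(13−17)≡2=c; r(17)→19·(17−17)≡0=a; e(4)→19·(4−17)≡13=n; p(15)→19·(15−17)≡14=o; j(9)→19·(9−17)≡4=e (all mod 26).

canoe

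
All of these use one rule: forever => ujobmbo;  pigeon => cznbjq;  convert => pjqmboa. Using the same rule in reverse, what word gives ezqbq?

f(5)→u(20) and o(14)→j(9) fit y≡19x+3 (mod 26); the inverse of 19 mod 26 is 11. Each letter's alphabet position (a=0..z=25) is mapped through 19·x+3 mod 26 — an affine cipher.
Reversing it on ezqbq: e(4)→11·(4−3)≡11=l; z(25)→11·(25−3)≡8=i; q(16)→11·(16−3)≡13=n; b(1)→11·(1−3)≡4=e; q(16)→11·(16−3)≡13=n (all mod 26).

linen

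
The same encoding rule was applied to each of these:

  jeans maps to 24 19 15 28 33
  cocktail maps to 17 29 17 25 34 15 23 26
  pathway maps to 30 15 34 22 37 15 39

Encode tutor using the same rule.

j is letter #10 and maps to 24: an offset of 14. Letters become their 1-based position plus 14 (so a→15, b→16, …).
Applying it to tutor: t=20→34, u=21→35, t=20→34, o=15→29, r=18→32.

34 35 34 29 32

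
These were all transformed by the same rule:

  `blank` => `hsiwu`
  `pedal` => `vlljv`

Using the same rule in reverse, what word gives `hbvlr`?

In blank: b→h is +6, l→s is +7, a→i is +8, n→w is +9 — the shift increases by 1 each position. Each letter shifts forward by (position + 6), i.e. 6, 7, 8, … — the shift grows by one for each successive letter.
Decoding hbvlr: h−6=b, b−7=u, v−8=n, l−9=c, r−10=h.

bunch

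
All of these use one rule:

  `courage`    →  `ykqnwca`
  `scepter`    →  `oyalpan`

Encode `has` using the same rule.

Compare letters: c→y is +22, o→k is +22, u→q is +22 — a constant shift. Each letter is shifted forward by 22 in the alphabet (a Caesar shift of +22).
Applying it to has: h+22=d, a+22=w, s+22=o.

dwo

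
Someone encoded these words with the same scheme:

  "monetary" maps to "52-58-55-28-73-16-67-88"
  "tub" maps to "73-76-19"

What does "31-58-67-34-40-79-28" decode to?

m(#13)→52 and o(#15)→58: differences scale by 3, so n = 3·pos + 13. Each letter becomes 3×(its alphabet position, a=1..z=26) + 13.
Undoing it on 31-58-67-34-40-79-28: 31→(31−13)÷3=6=f, 58→(58−13)÷3=15=o, 67→(67−13)÷3=18=r, 34→(34−13)÷3=7=g, 40→(40−13)÷3=9=i, 79→(79−13)÷3=22=v, 28→(28−13)÷3=5=e.

forgive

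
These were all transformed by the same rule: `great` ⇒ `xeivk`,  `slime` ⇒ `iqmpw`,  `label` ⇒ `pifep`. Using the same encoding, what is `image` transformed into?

The output letters match the input read backwards, each shifted +4: great reversed is taerg. The word is reversed, then every letter is shifted forward by 4.
On image: reverse → egami; then shift: e+4=i, g+4=k, a+4=e, m+4=q, i+4=m.

ikeqm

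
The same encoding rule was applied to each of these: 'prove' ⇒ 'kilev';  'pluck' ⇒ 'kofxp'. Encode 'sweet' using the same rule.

hdvvg

Each pair mirrors across the alphabet (p↔k, r↔i, o↔l): positions sum to 25. Letters are reflected about the middle of the alphabet (position → 25−position): Atbash.
Applying it to sweet: s↔h, w↔d, e↔v, e↔v, t↔g.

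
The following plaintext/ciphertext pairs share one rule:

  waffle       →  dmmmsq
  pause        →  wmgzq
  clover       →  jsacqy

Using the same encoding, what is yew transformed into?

The rule splits by letter class: vowels +12, consonants +7.
For yew: y(cons)+7=f, e(vowel)+12=q, w(cons)+7=d.

fqd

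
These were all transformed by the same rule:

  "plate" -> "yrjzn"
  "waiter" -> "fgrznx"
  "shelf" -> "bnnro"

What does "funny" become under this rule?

oawth

Shifts by position in plate: pos 0: p→y (+9), pos 1: l→r (+6), pos 2: a→j (+9), pos 3: t→z (+6) — repeating every 2. It's a Vigenère-style cipher with numeric key [9,6]: position i shifts by key[i mod 2].
On funny: f+9=o, u+6=a, n+9=w, n+6=t, y+9=h.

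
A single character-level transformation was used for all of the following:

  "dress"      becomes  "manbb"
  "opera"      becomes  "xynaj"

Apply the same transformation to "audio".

Compare letters: d→m is +9, r→a is +9, e→n is +9 — a constant shift. It's a constant shift of +9 (ROT9).
Applying it to audio: a+9=j, u+9=d, d+9=m, i+9=r, o+9=x.

jdmrx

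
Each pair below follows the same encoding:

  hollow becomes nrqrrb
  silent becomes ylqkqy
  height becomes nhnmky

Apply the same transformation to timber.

The shifts repeat in a cycle of length 3: positions 0,1,… shift by +6, +3, +5, then the pattern repeats.
On timber: t+6=z, i+3=l, m+5=r, b+6=h, e+3=h, r+5=w.

zlrhhw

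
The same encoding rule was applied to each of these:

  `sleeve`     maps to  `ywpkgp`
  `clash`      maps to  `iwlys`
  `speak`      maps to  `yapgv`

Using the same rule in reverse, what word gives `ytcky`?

siren

Shifts by position in sleeve: pos 0: s→y (+6), pos 1: l→w (+11), pos 2: e→p (+11), pos 3: e→k (+6), pos 4: v→g (+11), pos 5: e→p (+11) — repeating every 3. It's a Vigenère-style cipher with numeric key [6,11,11]: position i shifts by key[i mod 3].
Decoding ytcky: y−6=s, t−11=i, c−11=r, k−6=e, y−11=n.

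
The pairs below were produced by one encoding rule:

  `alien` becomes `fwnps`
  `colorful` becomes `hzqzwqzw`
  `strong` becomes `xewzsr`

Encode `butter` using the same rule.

gfyejc

It's a Vigenère-style cipher with numeric key [5,11]: position i shifts by key[i mod 2].
On butter: b+5=g, u+11=f, t+5=y, t+11=e, e+5=j, r+11=c.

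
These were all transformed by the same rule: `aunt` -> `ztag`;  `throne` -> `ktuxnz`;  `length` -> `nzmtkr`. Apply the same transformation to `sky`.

eqy

The output letters match the input read backwards, each shifted +6: aunt reversed is tnua. The word is reversed, then every letter is shifted forward by 6.
On sky: reverse → yks; then shift: y+6=e, k+6=q, s+6=y.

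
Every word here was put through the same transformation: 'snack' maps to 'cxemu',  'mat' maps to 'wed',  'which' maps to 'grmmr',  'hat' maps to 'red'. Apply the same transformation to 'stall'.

Vowels shift forward by 4 and consonants shift forward by 10.
Applying it to stall: s(cons)+10=c, t(cons)+10=d, a(vowel)+4=e, l(cons)+10=v, l(cons)+10=v.

cdevv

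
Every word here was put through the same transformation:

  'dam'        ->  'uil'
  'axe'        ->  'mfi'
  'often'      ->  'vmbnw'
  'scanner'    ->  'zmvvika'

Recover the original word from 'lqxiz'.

rapid

The output letters match the input read backwards, each shifted +8: dam reversed is mad. The word is reversed, then every letter is shifted forward by 8.
Undoing it on lqxiz: shift back: l−8=d, q−8=i, x−8=p, i−8=a, z−8=r → dipar; then reverse → rapid.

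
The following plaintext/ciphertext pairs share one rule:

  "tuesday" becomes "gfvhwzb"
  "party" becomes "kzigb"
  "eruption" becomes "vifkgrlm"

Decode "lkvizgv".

operate

This is the alphabet-reversal cipher (Atbash): a becomes z, b becomes y, etc.
Decoding lkvizgv: l↔o, k↔p, v↔e, i↔r, z↔a, g↔t, v↔e.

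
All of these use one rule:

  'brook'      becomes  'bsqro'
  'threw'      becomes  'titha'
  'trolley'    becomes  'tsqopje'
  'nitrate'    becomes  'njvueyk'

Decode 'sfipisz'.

segment

In brook: b→b is +0, r→s is +1, o→q is +2, o→r is +3 — the shift increases by 1 each position. The shift increases by 1 at each position, starting from +0: 0, 1, 2, ….
Decoding sfipisz: s−0=s, f−1=e, i−2=g, p−3=m, i−4=e, s−5=n, z−6=t.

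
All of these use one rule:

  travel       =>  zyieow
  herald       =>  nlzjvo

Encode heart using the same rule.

In travel: t→z is +6, r→y is +7, a→i is +8, v→e is +9 — the shift increases by 1 each position. The shift increases by 1 at each position, starting from +6: 6, 7, 8, ….
For heart: h+6=n, e+7=l, a+8=i, r+9=a, t+10=d.

nliad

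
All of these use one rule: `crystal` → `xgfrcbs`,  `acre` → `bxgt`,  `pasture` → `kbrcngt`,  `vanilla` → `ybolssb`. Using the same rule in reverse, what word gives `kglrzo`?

prison

Each letter's alphabet position (a=0..z=25) is mapped through 11·x+1 mod 26 — an affine cipher.
Reversing it on kglrzo: k(10)→19·(10−1)≡15=p; g(6)→19·(6−1)≡17=r; l(11)→19·(11−1)≡8=i; r(17)→19·(17−1)≡18=s; z(25)→19·(25−1)≡14=o; o(14)→19·(14−1)≡13=n (all mod 26).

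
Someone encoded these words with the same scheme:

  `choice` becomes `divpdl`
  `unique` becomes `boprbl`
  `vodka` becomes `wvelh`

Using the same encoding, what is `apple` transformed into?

hqqml

Vowels shift forward by 7 and consonants shift forward by 1.
On apple: a(vowel)+7=h, p(cons)+1=q, p(cons)+1=q, l(cons)+1=m, e(vowel)+7=l.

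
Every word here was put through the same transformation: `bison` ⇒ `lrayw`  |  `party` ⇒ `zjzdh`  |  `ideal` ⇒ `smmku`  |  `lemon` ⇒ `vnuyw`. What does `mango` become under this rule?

wjvqx

Shifts by position in bison: pos 0: b→l (+10), pos 1: i→r (+9), pos 2: s→a (+8), pos 3: o→y (+10), pos 4: n→w (+9) — repeating every 3. The shifts repeat in a cycle of length 3: positions 0,1,… shift by +10, +9, +8, then the pattern repeats.
For mango: m+10=w, a+9=j, n+8=v, g+10=q, o+9=x.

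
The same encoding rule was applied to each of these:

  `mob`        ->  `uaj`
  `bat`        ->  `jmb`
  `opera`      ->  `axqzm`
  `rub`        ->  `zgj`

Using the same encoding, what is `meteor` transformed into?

The shift depends on letter class: consonant m→u is +8, but vowel o→a is +12. Two shifts are in play — +12 for a/e/i/o/u, +8 for every other letter.
Applying it to meteor: m(cons)+8=u, e(vowel)+12=q, t(cons)+8=b, e(vowel)+12=q, o(vowel)+12=a, r(cons)+8=z.

uqbqaz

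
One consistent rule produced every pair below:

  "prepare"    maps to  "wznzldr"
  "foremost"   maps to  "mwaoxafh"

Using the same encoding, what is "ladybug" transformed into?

In prepare: p→w is +7, r→z is +8, e→n is +9, p→z is +10 — the shift increases by 1 each position. Letter i (0-indexed) is shifted by i+7, so successive shifts are 7, 8, 9, ….
Applying it to ladybug: l+7=s, a+8=i, d+9=m, y+10=i, b+11=m, u+12=g, g+13=t.

simimgt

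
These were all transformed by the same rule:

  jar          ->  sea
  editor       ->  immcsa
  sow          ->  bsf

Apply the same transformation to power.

ysfia

Vowels shift forward by 4 and consonants shift forward by 9.
On power: p(cons)+9=y, o(vowel)+4=s, w(cons)+9=f, e(vowel)+4=i, r(cons)+9=a.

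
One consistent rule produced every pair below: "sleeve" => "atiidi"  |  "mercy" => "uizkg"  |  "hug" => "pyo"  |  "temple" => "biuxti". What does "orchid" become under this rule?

The shift depends on letter class: consonant s→a is +8, but vowel e→i is +4. Vowels shift forward by 4 and consonants shift forward by 8.
Applying it to orchid: o(vowel)+4=s, r(cons)+8=z, c(cons)+8=k, h(cons)+8=p, i(vowel)+4=m, d(cons)+8=l.

szkpml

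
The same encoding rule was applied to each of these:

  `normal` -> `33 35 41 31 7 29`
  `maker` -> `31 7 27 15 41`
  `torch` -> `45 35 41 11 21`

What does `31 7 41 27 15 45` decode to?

market

n(#14)→33 and o(#15)→35: differences scale by 2, so n = 2·pos + 5. The formula is n = 2×(alphabet index, a=1) + 5.
Decoding 31 7 41 27 15 45: 31→(31−5)÷2=13=m, 7→(7−5)÷2=1=a, 41→(41−5)÷2=18=r, 27→(27−5)÷2=11=k, 15→(15−5)÷2=5=e, 45→(45−5)÷2=20=t.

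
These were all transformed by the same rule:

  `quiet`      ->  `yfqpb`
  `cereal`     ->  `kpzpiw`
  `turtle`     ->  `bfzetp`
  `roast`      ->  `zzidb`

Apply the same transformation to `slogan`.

awwriy

A repeating key of period 2 is used — shifts +8, +11 over and over.
Applying it to slogan: s+8=a, l+11=w, o+8=w, g+11=r, a+8=i, n+11=y.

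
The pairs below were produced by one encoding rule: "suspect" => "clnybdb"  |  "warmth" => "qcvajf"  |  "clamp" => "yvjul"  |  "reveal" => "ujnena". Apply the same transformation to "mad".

mjv

The output letters match the input read backwards, each shifted +9: suspect reversed is tcepsus. Read the word backwards and shift each letter +9.
For mad: reverse → dam; then shift: d+9=m, a+9=j, m+9=v.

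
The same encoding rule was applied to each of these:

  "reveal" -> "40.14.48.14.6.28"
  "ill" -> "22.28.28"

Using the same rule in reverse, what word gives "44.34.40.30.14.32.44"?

r(#18)→40 and e(#5)→14: differences scale by 2, so n = 2·pos + 4. The formula is n = 2×(alphabet index, a=1) + 4.
Reversing it on 44.34.40.30.14.32.44: 44→(44−4)÷2=20=t, 34→(34−4)÷2=15=o, 40→(40−4)÷2=18=r, 30→(30−4)÷2=13=m, 14→(14−4)÷2=5=e, 32→(32−4)÷2=14=n, 44→(44−4)÷2=20=t.

torment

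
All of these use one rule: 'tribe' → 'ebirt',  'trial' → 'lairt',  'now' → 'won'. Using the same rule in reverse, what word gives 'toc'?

The output letters match the input read backwards: tribe reversed is ebirt. It's just the letters in reverse order.
Reversing it on toc: then reverse → cot.

cot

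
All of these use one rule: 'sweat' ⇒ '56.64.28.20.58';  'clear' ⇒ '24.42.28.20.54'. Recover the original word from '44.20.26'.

mad

s(#19)→56 and w(#23)→64: differences scale by 2, so n = 2·pos + 18. The formula is n = 2×(alphabet index, a=1) + 18.
Reversing it on 44.20.26: 44→(44−18)÷2=13=m, 20→(20−18)÷2=1=a, 26→(26−18)÷2=4=d.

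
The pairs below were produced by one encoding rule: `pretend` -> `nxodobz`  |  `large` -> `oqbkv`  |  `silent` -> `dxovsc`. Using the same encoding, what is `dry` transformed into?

ibn

The output letters match the input read backwards, each shifted +10: pretend reversed is dneterp. The word is reversed, then every letter is shifted forward by 10.
On dry: reverse → yrd; then shift: y+10=i, r+10=b, d+10=n.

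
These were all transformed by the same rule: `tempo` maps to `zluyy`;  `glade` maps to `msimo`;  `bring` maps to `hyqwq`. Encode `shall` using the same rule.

yoiuv

In tempo: t→z is +6, e→l is +7, m→u is +8, p→y is +9 — the shift increases by 1 each position. Letter i (0-indexed) is shifted by i+6, so successive shifts are 6, 7, 8, ….
On shall: s+6=y, h+7=o, a+8=i, l+9=u, l+10=v.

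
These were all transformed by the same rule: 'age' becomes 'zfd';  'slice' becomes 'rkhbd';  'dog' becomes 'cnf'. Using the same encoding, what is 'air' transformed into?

Compare letters: a→z is +25, g→f is +25, e→d is +25 — a constant shift. Each letter is shifted forward by 25 in the alphabet (a Caesar shift of +25).
Applying it to air: a+25=z, i+25=h, r+25=q.

zhq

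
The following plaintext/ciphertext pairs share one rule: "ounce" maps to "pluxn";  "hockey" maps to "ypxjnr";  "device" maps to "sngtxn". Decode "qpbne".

towel

o(14)→p(15) and u(20)→l(11) fit y≡21x+7 (mod 26); the inverse of 21 mod 26 is 5. This is an affine cipher: with a=0,…,z=25, each position x becomes (21x+7) mod 26.
Undoing it on qpbne: q(16)→5·(16−7)≡19=t; p(15)→5·(15−7)≡14=o; b(1)→5·(1−7)≡22=w; n(13)→5·(13−7)≡4=e; e(4)→5·(4−7)≡11=l (all mod 26).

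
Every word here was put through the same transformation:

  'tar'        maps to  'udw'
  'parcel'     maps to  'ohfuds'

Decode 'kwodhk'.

The output letters match the input read backwards, each shifted +3: tar reversed is rat. Two steps: reverse the string, then apply a Caesar shift of +3.
Reversing it on kwodhk: shift back: k−3=h, w−3=t, o−3=l, d−3=a, h−3=e, k−3=h → htlaeh; then reverse → health.

health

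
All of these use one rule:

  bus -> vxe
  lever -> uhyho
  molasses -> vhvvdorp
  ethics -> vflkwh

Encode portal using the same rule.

odwurs

The output letters match the input read backwards, each shifted +3: bus reversed is sub. Read the word backwards and shift each letter +3.
Applying it to portal: reverse → latrop; then shift: l+3=o, a+3=d, t+3=w, r+3=u, o+3=r, p+3=s.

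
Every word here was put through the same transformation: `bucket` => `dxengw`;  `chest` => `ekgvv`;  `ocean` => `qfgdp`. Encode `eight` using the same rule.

glikv

Shifts by position in bucket: pos 0: b→d (+2), pos 1: u→x (+3), pos 2: c→e (+2), pos 3: k→n (+3) — repeating every 2. The shifts repeat in a cycle of length 2: positions 0,1,… shift by +2, +3, then the pattern repeats.
For eight: e+2=g, i+3=l, g+2=i, h+3=k, t+2=v.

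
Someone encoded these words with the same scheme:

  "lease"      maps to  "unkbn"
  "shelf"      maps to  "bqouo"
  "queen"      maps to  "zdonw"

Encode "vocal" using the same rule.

exmju

Shifts by position in lease: pos 0: l→u (+9), pos 1: e→n (+9), pos 2: a→k (+10), pos 3: s→b (+9), pos 4: e→n (+9) — repeating every 3. A repeating key of period 3 is used — shifts +9, +9, +10 over and over.
For vocal: v+9=e, o+9=x, c+10=m, a+9=j, l+9=u.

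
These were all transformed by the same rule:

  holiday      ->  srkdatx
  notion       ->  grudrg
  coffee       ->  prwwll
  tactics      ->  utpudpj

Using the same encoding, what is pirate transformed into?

h(7)→s(18) and o(14)→r(17) fit y≡11x+19 (mod 26); the inverse of 11 mod 26 is 19. Treating letters as 0–25, the rule is x ↦ 11x + 19 (mod 26).
For pirate: p(15)→11·15+19≡2=c; i(8)→11·8+19≡3=d; r(17)→11·17+19≡24=y; a(0)→11·0+19≡19=t; t(19)→11·19+19≡20=u; e(4)→11·4+19≡11=l (all mod 26).

cdytul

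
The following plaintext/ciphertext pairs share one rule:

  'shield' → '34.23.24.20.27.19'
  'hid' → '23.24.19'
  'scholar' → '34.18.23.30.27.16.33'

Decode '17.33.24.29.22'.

Letters become their 1-based position plus 15 (so a→16, b→17, …).
Reversing it on 17.33.24.29.22: 17→(17−15)÷1=2=b, 33→(33−15)÷1=18=r, 24→(24−15)÷1=9=i, 29→(29−15)÷1=14=n, 22→(22−15)÷1=7=g.

bring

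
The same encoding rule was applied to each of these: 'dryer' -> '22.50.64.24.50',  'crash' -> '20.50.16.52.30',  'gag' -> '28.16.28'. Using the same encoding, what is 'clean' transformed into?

d(#4)→22 and r(#18)→50: differences scale by 2, so n = 2·pos + 14. Each letter becomes 2×(its alphabet position, a=1..z=26) + 14.
On clean: c=3→20, l=12→38, e=5→24, a=1→16, n=14→42.

20.38.24.16.42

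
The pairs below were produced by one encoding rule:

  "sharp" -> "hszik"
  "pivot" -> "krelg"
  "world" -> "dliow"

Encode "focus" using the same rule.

ulxfh

Each letter is replaced by its mirror in the alphabet: a↔z, b↔y, c↔x, and so on (the Atbash cipher).
Applying it to focus: f↔u, o↔l, c↔x, u↔f, s↔h.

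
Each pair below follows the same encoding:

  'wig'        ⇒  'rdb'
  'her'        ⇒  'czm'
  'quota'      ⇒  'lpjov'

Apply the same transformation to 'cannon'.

xviiji

Every letter moves 21 places later in the alphabet, wrapping around z→a.
For cannon: c+21=x, a+21=v, n+21=i, n+21=i, o+21=j, n+21=i.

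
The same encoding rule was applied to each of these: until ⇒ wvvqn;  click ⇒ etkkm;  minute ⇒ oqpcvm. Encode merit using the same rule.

omtqv

It's a Vigenère-style cipher with numeric key [2,8]: position i shifts by key[i mod 2].
Applying it to merit: m+2=o, e+8=m, r+2=t, i+8=q, t+2=v.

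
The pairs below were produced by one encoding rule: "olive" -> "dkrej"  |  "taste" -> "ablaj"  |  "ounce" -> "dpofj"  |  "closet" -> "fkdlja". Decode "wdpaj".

route

o(14)→d(3) and l(11)→k(10) fit y≡15x+1 (mod 26); the inverse of 15 mod 26 is 7. Treating letters as 0–25, the rule is x ↦ 15x + 1 (mod 26).
Reversing it on wdpaj: w(22)→7·(22−1)≡17=r; d(3)→7·(3−1)≡14=o; p(15)→7·(15−1)≡20=u; a(0)→7·(0−1)≡19=t; j(9)→7·(9−1)≡4=e (all mod 26).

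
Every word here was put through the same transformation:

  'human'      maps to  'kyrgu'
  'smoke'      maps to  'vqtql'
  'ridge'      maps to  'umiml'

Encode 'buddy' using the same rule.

In human: h→k is +3, u→y is +4, m→r is +5, a→g is +6 — the shift increases by 1 each position. The shift increases by 1 at each position, starting from +3: 3, 4, 5, ….
For buddy: b+3=e, u+4=y, d+5=i, d+6=j, y+7=f.

eyijf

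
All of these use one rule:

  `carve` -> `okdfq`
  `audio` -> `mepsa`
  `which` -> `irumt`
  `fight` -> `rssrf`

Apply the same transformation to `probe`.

Shifts by position in carve: pos 0: c→o (+12), pos 1: a→k (+10), pos 2: r→d (+12), pos 3: v→f (+10) — repeating every 2. The shifts repeat in a cycle of length 2: positions 0,1,… shift by +12, +10, then the pattern repeats.
Applying it to probe: p+12=b, r+10=b, o+12=a, b+10=l, e+12=q.

bbalq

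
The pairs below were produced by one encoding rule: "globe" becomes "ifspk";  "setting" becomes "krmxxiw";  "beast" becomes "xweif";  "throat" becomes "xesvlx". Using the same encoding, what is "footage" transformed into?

The output letters match the input read backwards, each shifted +4: globe reversed is ebolg. Read the word backwards and shift each letter +4.
For footage: reverse → egatoof; then shift: e+4=i, g+4=k, a+4=e, t+4=x, o+4=s, o+4=s, f+4=j.

ikexssj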